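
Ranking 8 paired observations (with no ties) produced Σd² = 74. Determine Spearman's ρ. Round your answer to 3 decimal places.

ρ = 1 − 6Σd² / [n(n²−1)] = 1 − 6×74 / (8×63)
  = 1 − 444/504 = 1 − 0.8810 ≈ 0.119

0.119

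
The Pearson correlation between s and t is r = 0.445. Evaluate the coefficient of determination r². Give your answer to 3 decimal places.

0.198

r² = (0.445)² = 0.198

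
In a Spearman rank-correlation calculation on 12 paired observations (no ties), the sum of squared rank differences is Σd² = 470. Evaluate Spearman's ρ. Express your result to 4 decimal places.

ρ = 1 − 6Σd² / [n(n²−1)] = 1 − 6×470 / (12×143)
  = 1 − 2820/1716 = 1 − 1.64336 ≈ -0.6434

-0.6434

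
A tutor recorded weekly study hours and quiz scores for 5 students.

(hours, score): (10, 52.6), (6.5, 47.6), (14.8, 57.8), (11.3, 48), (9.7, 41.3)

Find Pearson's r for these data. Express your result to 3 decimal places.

0.637

n = 5, Σx = 52.3, Σy = 247.3, Σx² = 583.07, Σy² = 12383.05, Σxy = 2633.85
nΣxy − ΣxΣy = 13169.25 − 12933.79 = 235.46
nΣx² − (Σx)² = 2915.35 − 2735.29 = 180.06; nΣy² − (Σy)² = 61915.25 − 61157.29 = 757.96
r = 235.46 / √(180.06 × 757.96) = 235.46 / 369.4297 ≈ 0.637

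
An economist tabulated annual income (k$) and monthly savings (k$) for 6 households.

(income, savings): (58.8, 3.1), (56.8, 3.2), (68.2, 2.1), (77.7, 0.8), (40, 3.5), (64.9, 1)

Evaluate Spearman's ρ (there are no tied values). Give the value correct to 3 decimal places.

Rank income: 3, 2, 5, 6, 1, 4
Rank savings: 4, 5, 3, 1, 6, 2
d = rank(income) − rank(savings): -1, -3, 2, 5, -5, 2; Σd² = 68
ρ = 1 − 6Σd² / [n(n²−1)] = 1 − 6×68 / (6×35) = 1 − 408/210 ≈ -0.943

-0.943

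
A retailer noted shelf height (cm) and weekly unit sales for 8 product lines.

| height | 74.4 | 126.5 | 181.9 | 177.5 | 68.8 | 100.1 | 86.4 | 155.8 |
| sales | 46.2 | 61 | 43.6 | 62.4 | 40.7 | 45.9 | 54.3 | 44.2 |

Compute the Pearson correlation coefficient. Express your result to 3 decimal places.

n = 8, Σx = 971.4, Σy = 398.3, Σx² = 132623.52, Σy² = 20315.59, Σxy = 49133.25
nΣxy − ΣxΣy = 393066 − 386908.62 = 6157.38
nΣx² − (Σx)² = 1060988.16 − 943617.96 = 117370.2; nΣy² − (Σy)² = 162524.72 − 158642.89 = 3881.83
r = 6157.38 / √(117370.2 × 3881.83) = 6157.38 / 21345.0501 ≈ 0.288

0.288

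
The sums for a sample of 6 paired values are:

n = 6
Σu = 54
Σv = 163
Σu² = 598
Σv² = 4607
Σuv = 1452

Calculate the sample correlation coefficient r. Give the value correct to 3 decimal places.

-0.106

r = (nΣuv − ΣuΣv) / √[(nΣu² − (Σu)²)(nΣv² − (Σv)²)]
Numerator: 6×1452 − 54×163 = -90
Denominator: √[(3588 − 2916)(27642 − 26569)] = √[672 × 1073] = 849.1502
r = -90 / 849.1502 ≈ -0.106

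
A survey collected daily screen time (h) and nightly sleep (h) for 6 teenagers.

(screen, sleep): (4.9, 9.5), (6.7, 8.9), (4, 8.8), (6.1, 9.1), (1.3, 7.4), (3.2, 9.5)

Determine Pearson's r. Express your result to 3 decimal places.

0.598

n = 6, Σx = 26.2, Σy = 53.2, Σx² = 134.04, Σy² = 474.72, Σxy = 236.91
nΣxy − ΣxΣy = 1421.46 − 1393.84 = 27.62
nΣx² − (Σx)² = 804.24 − 686.44 = 117.8; nΣy² − (Σy)² = 2848.32 − 2830.24 = 18.08
r = 27.62 / √(117.8 × 18.08) = 27.62 / 46.1500 ≈ 0.598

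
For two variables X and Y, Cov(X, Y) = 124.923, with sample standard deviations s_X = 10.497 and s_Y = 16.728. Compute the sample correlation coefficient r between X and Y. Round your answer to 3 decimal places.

r = Cov(X,Y) / (s_X · s_Y) = 124.923 / (10.497 × 16.728)
  = 124.923 / 175.5938 ≈ 0.711

0.711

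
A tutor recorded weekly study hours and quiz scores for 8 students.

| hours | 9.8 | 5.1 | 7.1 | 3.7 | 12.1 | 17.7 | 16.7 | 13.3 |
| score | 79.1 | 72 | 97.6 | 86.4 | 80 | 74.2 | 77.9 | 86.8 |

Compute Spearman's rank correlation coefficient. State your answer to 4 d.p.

-0.2381

Rank hours: 4, 2, 3, 1, 5, 8, 7, 6
Rank score: 4, 1, 8, 6, 5, 2, 3, 7
d = rank(hours) − rank(score): 0, 1, -5, -5, 0, 6, 4, -1; Σd² = 104
ρ = 1 − 6Σd² / [n(n²−1)] = 1 − 6×104 / (8×63) = 1 − 624/504 ≈ -0.2381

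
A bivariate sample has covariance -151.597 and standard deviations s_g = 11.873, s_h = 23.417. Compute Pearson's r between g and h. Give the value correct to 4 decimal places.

-0.5453

r = Cov(g,h) / (s_g · s_h) = -151.597 / (11.873 × 23.417)
  = -151.597 / 278.0300 ≈ -0.5453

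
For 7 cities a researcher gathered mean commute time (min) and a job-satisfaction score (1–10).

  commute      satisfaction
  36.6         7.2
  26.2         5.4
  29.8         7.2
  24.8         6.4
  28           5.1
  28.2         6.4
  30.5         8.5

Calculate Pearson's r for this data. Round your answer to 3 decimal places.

0.516

n = 7, Σx = 204.1, Σy = 46.2, Σx² = 6038.57, Σy² = 313.02, Σxy = 1360.81
nΣxy − ΣxΣy = 9525.67 − 9429.42 = 96.25
nΣx² − (Σx)² = 42269.99 − 41656.81 = 613.18; nΣy² − (Σy)² = 2191.14 − 2134.44 = 56.7
r = 96.25 / √(613.18 × 56.7) = 96.25 / 186.4599 ≈ 0.516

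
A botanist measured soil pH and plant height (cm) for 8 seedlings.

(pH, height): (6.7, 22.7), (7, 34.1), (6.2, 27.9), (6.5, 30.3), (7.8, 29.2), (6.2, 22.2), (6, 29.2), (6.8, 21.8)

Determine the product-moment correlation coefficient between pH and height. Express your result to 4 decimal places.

n = 8, Σx = 53.2, Σy = 217.4, Σx² = 356.1, Σy² = 6047.96, Σxy = 1449.56
nΣxy − ΣxΣy = 11596.48 − 11565.68 = 30.8
nΣx² − (Σx)² = 2848.8 − 2830.24 = 18.56; nΣy² − (Σy)² = 48383.68 − 47262.76 = 1120.92
r = 30.8 / √(18.56 × 1120.92) = 30.8 / 144.2369 ≈ 0.2135

0.2135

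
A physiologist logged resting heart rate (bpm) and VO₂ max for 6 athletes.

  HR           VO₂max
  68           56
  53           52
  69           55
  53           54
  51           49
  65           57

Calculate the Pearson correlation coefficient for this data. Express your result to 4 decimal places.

0.8085

n = 6, Σx = 359, Σy = 323, Σx² = 21829, Σy² = 17431, Σxy = 19425
nΣxy − ΣxΣy = 116550 − 115957 = 593
nΣx² − (Σx)² = 130974 − 128881 = 2093; nΣy² − (Σy)² = 104586 − 104329 = 257
r = 593 / √(2093 × 257) = 593 / 733.4173 ≈ 0.8085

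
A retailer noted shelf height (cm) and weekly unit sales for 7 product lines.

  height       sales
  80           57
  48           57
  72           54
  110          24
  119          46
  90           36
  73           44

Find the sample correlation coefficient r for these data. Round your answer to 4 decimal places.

n = 7, Σx = 592, Σy = 318, Σx² = 53578, Σy² = 15338, Σxy = 25750
nΣxy − ΣxΣy = 180250 − 188256 = -8006
nΣx² − (Σx)² = 375046 − 350464 = 24582; nΣy² − (Σy)² = 107366 − 101124 = 6242
r = -8006 / √(24582 × 6242) = -8006 / 12387.1241 ≈ -0.6463

-0.6463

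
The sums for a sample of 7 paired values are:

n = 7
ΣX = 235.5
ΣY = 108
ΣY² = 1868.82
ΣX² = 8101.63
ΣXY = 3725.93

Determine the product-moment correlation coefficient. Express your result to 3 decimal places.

0.486

r = (nΣXY − ΣXΣY) / √[(nΣX² − (ΣX)²)(nΣY² − (ΣY)²)]
Numerator: 7×3725.93 − 235.5×108 = 647.51
Denominator: √[(56711.41 − 55460.25)(13081.74 − 11664)] = √[1251.16 × 1417.74] = 1331.8482
r = 647.51 / 1331.8482 ≈ 0.486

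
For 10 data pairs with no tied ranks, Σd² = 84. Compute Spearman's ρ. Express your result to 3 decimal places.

0.491

ρ = 1 − 6Σd² / [n(n²−1)] = 1 − 6×84 / (10×99)
  = 1 − 504/990 = 1 − 0.5091 ≈ 0.491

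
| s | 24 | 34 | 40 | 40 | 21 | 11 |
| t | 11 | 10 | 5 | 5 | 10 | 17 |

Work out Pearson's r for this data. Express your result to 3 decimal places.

n = 6, Σs = 170, Σt = 58, Σs² = 5494, Σt² = 660, Σst = 1401
nΣst − ΣsΣt = 8406 − 9860 = -1454
nΣs² − (Σs)² = 32964 − 28900 = 4064; nΣt² − (Σt)² = 3960 − 3364 = 596
r = -1454 / √(4064 × 596) = -1454 / 1556.3239 ≈ -0.934

-0.934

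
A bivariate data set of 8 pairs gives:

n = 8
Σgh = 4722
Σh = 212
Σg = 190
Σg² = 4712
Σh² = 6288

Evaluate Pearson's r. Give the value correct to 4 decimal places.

r = (nΣgh − ΣgΣh) / √[(nΣg² − (Σg)²)(nΣh² − (Σh)²)]
Numerator: 8×4722 − 190×212 = -2504
Denominator: √[(37696 − 36100)(50304 − 44944)] = √[1596 × 5360] = 2924.8179
r = -2504 / 2924.8179 ≈ -0.8561

-0.8561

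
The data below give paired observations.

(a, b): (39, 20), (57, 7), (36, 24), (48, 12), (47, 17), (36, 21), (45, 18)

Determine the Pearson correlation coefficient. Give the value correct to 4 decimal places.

n = 7, Σa = 308, Σb = 119, Σa² = 13900, Σb² = 2223, Σab = 4984
nΣab − ΣaΣb = 34888 − 36652 = -1764
nΣa² − (Σa)² = 97300 − 94864 = 2436; nΣb² − (Σb)² = 15561 − 14161 = 1400
r = -1764 / √(2436 × 1400) = -1764 / 1846.7268 ≈ -0.9552

-0.9552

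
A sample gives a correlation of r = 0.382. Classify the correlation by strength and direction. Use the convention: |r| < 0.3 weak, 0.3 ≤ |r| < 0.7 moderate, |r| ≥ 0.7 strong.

moderate positive

r = 0.382 > 0 so the relationship is positive.
|r| = 0.382, which falls in the moderate range.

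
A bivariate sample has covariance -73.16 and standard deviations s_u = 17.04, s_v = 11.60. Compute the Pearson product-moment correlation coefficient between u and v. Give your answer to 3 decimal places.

-0.370

r = Cov(u,v) / (s_u · s_v) = -73.16 / (17.04 × 11.60)
  = -73.16 / 197.6640 ≈ -0.370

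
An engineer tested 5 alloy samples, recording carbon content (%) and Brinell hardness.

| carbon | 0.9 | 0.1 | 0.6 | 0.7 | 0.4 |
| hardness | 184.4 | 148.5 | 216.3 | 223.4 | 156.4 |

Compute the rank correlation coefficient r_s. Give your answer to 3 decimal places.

0.700

Rank carbon: 5, 1, 3, 4, 2
Rank hardness: 3, 1, 4, 5, 2
d = rank(carbon) − rank(hardness): 2, 0, -1, -1, 0; Σd² = 6
ρ = 1 − 6Σd² / [n(n²−1)] = 1 − 6×6 / (5×24) = 1 − 36/120 ≈ 0.700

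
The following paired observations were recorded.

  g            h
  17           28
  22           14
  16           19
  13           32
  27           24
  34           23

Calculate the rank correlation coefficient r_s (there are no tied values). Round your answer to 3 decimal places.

-0.371

Rank g: 3, 4, 2, 1, 5, 6
Rank h: 5, 1, 2, 6, 4, 3
d = rank(g) − rank(h): -2, 3, 0, -5, 1, 3; Σd² = 48
ρ = 1 − 6Σd² / [n(n²−1)] = 1 − 6×48 / (6×35) = 1 − 288/210 ≈ -0.371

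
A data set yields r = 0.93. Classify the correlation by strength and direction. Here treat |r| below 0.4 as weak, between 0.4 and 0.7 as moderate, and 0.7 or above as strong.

strong positive

r = 0.93 > 0 so the relationship is positive.
|r| = 0.93, which falls in the strong range.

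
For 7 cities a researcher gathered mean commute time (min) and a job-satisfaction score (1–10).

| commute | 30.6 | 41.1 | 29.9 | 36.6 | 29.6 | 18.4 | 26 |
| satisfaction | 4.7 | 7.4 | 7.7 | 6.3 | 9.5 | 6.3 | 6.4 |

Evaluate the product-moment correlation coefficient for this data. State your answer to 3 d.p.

0.124

n = 7, Σx = 212.2, Σy = 48.3, Σx² = 6749.86, Σy² = 346.73, Σxy = 1472.29
nΣxy − ΣxΣy = 10306.03 − 10249.26 = 56.77
nΣx² − (Σx)² = 47249.02 − 45028.84 = 2220.18; nΣy² − (Σy)² = 2427.11 − 2332.89 = 94.22
r = 56.77 / √(2220.18 × 94.22) = 56.77 / 457.3679 ≈ 0.124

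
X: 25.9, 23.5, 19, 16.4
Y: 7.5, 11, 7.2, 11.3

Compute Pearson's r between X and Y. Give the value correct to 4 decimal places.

-0.3363

n = 4, ΣX = 84.8, ΣY = 37, ΣX² = 1853.02, ΣY² = 356.78, ΣXY = 774.87
nΣXY − ΣXΣY = 3099.48 − 3137.6 = -38.12
nΣX² − (ΣX)² = 7412.08 − 7191.04 = 221.04; nΣY² − (ΣY)² = 1427.12 − 1369 = 58.12
r = -38.12 / √(221.04 × 58.12) = -38.12 / 113.3439 ≈ -0.3363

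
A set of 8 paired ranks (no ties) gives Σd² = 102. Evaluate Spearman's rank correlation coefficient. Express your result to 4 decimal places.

-0.2143

ρ = 1 − 6Σd² / [n(n²−1)] = 1 − 6×102 / (8×63)
  = 1 − 612/504 = 1 − 1.21429 ≈ -0.2143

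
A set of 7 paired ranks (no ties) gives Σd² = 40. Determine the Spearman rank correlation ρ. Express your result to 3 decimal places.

ρ = 1 − 6Σd² / [n(n²−1)] = 1 − 6×40 / (7×48)
  = 1 − 240/336 = 1 − 0.7143 ≈ 0.286

0.286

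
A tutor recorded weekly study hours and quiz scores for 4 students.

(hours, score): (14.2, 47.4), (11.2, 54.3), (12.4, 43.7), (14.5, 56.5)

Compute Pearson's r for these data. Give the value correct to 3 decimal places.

0.091

n = 4, Σx = 52.3, Σy = 201.9, Σx² = 691.09, Σy² = 10297.19, Σxy = 2642.37
nΣxy − ΣxΣy = 10569.48 − 10559.37 = 10.11
nΣx² − (Σx)² = 2764.36 − 2735.29 = 29.07; nΣy² − (Σy)² = 41188.76 − 40763.61 = 425.15
r = 10.11 / √(29.07 × 425.15) = 10.11 / 111.1715 ≈ 0.091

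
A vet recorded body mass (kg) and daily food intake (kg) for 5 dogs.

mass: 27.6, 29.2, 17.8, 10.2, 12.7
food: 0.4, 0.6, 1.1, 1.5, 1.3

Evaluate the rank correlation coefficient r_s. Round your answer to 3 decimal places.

-0.900

Rank mass: 4, 5, 3, 1, 2
Rank food: 1, 2, 3, 5, 4
d = rank(mass) − rank(food): 3, 3, 0, -4, -2; Σd² = 38
ρ = 1 − 6Σd² / [n(n²−1)] = 1 − 6×38 / (5×24) = 1 − 228/120 ≈ -0.900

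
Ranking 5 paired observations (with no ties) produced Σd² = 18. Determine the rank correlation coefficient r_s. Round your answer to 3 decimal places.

ρ = 1 − 6Σd² / [n(n²−1)] = 1 − 6×18 / (5×24)
  = 1 − 108/120 = 1 − 0.9000 ≈ 0.100

0.100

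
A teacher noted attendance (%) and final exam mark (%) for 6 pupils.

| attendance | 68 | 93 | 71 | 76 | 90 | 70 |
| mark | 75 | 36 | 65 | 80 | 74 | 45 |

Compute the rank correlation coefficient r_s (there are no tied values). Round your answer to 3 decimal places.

Rank attendance: 1, 6, 3, 4, 5, 2
Rank mark: 5, 1, 3, 6, 4, 2
d = rank(attendance) − rank(mark): -4, 5, 0, -2, 1, 0; Σd² = 46
ρ = 1 − 6Σd² / [n(n²−1)] = 1 − 6×46 / (6×35) = 1 − 276/210 ≈ -0.314

-0.314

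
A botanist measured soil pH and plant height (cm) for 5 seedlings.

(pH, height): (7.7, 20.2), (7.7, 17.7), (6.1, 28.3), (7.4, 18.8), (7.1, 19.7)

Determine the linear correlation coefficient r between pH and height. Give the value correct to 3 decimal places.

n = 5, Σx = 36, Σy = 104.7, Σx² = 260.96, Σy² = 2263.75, Σxy = 743.45
nΣxy − ΣxΣy = 3717.25 − 3769.2 = -51.95
nΣx² − (Σx)² = 1304.8 − 1296 = 8.8; nΣy² − (Σy)² = 11318.75 − 10962.09 = 356.66
r = -51.95 / √(8.8 × 356.66) = -51.95 / 56.0233 ≈ -0.927

-0.927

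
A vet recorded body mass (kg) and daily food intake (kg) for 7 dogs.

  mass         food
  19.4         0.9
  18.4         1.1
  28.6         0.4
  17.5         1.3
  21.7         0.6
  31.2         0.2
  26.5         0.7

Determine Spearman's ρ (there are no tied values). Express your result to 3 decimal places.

Rank mass: 3, 2, 6, 1, 4, 7, 5
Rank food: 5, 6, 2, 7, 3, 1, 4
d = rank(mass) − rank(food): -2, -4, 4, -6, 1, 6, 1; Σd² = 110
ρ = 1 − 6Σd² / [n(n²−1)] = 1 − 6×110 / (7×48) = 1 − 660/336 ≈ -0.964

-0.964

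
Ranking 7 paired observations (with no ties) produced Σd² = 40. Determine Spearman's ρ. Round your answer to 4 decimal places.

ρ = 1 − 6Σd² / [n(n²−1)] = 1 − 6×40 / (7×48)
  = 1 − 240/336 = 1 − 0.71429 ≈ 0.2857

0.2857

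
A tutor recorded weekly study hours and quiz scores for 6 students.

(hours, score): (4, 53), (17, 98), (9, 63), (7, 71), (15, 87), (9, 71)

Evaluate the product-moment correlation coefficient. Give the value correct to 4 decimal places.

n = 6, Σx = 61, Σy = 443, Σx² = 741, Σy² = 34033, Σxy = 4886
nΣxy − ΣxΣy = 29316 − 27023 = 2293
nΣx² − (Σx)² = 4446 − 3721 = 725; nΣy² − (Σy)² = 204198 − 196249 = 7949
r = 2293 / √(725 × 7949) = 2293 / 2400.6301 ≈ 0.9552

0.9552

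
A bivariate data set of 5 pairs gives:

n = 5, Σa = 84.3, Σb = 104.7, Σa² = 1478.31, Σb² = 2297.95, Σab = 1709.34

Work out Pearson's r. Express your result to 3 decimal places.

-0.721

r = (nΣab − ΣaΣb) / √[(nΣa² − (Σa)²)(nΣb² − (Σb)²)]
Numerator: 5×1709.34 − 84.3×104.7 = -279.51
Denominator: √[(7391.55 − 7106.49)(11489.75 − 10962.09)] = √[285.06 × 527.66] = 387.8334
r = -279.51 / 387.8334 ≈ -0.721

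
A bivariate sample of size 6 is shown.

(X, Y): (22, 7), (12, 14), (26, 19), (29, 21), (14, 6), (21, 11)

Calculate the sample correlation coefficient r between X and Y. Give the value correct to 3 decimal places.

0.627

n = 6, ΣX = 124, ΣY = 78, ΣX² = 2782, ΣY² = 1204, ΣXY = 1740
nΣXY − ΣXΣY = 10440 − 9672 = 768
nΣX² − (ΣX)² = 16692 − 15376 = 1316; nΣY² − (ΣY)² = 7224 − 6084 = 1140
r = 768 / √(1316 × 1140) = 768 / 1224.8428 ≈ 0.627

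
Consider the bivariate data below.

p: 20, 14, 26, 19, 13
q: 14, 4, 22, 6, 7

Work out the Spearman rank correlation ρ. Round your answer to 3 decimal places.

Rank p: 4, 2, 5, 3, 1
Rank q: 4, 1, 5, 2, 3
d = rank(p) − rank(q): 0, 1, 0, 1, -2; Σd² = 6
ρ = 1 − 6Σd² / [n(n²−1)] = 1 − 6×6 / (5×24) = 1 − 36/120 ≈ 0.700

0.700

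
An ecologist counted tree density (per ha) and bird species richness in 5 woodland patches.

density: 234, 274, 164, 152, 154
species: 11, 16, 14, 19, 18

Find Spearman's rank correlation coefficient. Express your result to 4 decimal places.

Rank density: 4, 5, 3, 1, 2
Rank species: 1, 3, 2, 5, 4
d = rank(density) − rank(species): 3, 2, 1, -4, -2; Σd² = 34
ρ = 1 − 6Σd² / [n(n²−1)] = 1 − 6×34 / (5×24) = 1 − 204/120 ≈ -0.7000

-0.7000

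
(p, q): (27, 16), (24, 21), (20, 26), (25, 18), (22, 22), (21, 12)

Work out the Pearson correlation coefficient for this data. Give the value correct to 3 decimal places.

n = 6, Σp = 139, Σq = 115, Σp² = 3255, Σq² = 2325, Σpq = 2642
nΣpq − ΣpΣq = 15852 − 15985 = -133
nΣp² − (Σp)² = 19530 − 19321 = 209; nΣq² − (Σq)² = 13950 − 13225 = 725
r = -133 / √(209 × 725) = -133 / 389.2621 ≈ -0.342

-0.342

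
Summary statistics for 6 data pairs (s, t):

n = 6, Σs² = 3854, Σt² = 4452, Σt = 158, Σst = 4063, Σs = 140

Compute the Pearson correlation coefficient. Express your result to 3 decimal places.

r = (nΣst − ΣsΣt) / √[(nΣs² − (Σs)²)(nΣt² − (Σt)²)]
Numerator: 6×4063 − 140×158 = 2258
Denominator: √[(23124 − 19600)(26712 − 24964)] = √[3524 × 1748] = 2481.9251
r = 2258 / 2481.9251 ≈ 0.910

0.910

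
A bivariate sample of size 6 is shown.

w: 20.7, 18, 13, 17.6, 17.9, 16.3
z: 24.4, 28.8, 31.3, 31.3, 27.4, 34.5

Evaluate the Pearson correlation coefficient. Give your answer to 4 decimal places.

n = 6, Σw = 103.5, Σz = 177.7, Σw² = 1817.35, Σz² = 5325.19, Σwz = 3034.07
nΣwz − ΣwΣz = 18204.42 − 18391.95 = -187.53
nΣw² − (Σw)² = 10904.1 − 10712.25 = 191.85; nΣz² − (Σz)² = 31951.14 − 31577.29 = 373.85
r = -187.53 / √(191.85 × 373.85) = -187.53 / 267.8117 ≈ -0.7002

-0.7002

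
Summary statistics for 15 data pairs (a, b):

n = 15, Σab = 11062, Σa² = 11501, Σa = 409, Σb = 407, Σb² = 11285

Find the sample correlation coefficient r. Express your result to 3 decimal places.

-0.122

r = (nΣab − ΣaΣb) / √[(nΣa² − (Σa)²)(nΣb² − (Σb)²)]
Numerator: 15×11062 − 409×407 = -533
Denominator: √[(172515 − 167281)(169275 − 165649)] = √[5234 × 3626] = 4356.4302
r = -533 / 4356.4302 ≈ -0.122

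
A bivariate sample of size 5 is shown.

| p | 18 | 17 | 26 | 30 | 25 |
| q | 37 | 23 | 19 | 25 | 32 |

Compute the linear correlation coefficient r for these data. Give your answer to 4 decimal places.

-0.3385

n = 5, Σp = 116, Σq = 136, Σp² = 2814, Σq² = 3908, Σpq = 3101
nΣpq − ΣpΣq = 15505 − 15776 = -271
nΣp² − (Σp)² = 14070 − 13456 = 614; nΣq² − (Σq)² = 19540 − 18496 = 1044
r = -271 / √(614 × 1044) = -271 / 800.6347 ≈ -0.3385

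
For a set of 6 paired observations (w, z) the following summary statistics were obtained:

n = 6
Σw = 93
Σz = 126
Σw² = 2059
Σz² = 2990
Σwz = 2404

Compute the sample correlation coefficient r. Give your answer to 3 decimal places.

0.979

r = (nΣwz − ΣwΣz) / √[(nΣw² − (Σw)²)(nΣz² − (Σz)²)]
Numerator: 6×2404 − 93×126 = 2706
Denominator: √[(12354 − 8649)(17940 − 15876)] = √[3705 × 2064] = 2765.3427
r = 2706 / 2765.3427 ≈ 0.979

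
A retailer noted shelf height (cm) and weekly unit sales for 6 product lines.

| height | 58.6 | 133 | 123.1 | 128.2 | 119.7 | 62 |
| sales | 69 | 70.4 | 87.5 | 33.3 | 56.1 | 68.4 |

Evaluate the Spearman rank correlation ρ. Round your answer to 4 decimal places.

Rank height: 1, 6, 4, 5, 3, 2
Rank sales: 4, 5, 6, 1, 2, 3
d = rank(height) − rank(sales): -3, 1, -2, 4, 1, -1; Σd² = 32
ρ = 1 − 6Σd² / [n(n²−1)] = 1 − 6×32 / (6×35) = 1 − 192/210 ≈ 0.0857

0.0857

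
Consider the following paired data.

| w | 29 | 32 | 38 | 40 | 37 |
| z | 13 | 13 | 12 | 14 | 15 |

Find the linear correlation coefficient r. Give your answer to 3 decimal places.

0.270

n = 5, Σw = 176, Σz = 67, Σw² = 6278, Σz² = 903, Σwz = 2364
nΣwz − ΣwΣz = 11820 − 11792 = 28
nΣw² − (Σw)² = 31390 − 30976 = 414; nΣz² − (Σz)² = 4515 − 4489 = 26
r = 28 / √(414 × 26) = 28 / 103.7497 ≈ 0.270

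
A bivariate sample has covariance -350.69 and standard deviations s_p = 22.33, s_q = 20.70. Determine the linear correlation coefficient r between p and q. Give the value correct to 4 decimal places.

r = Cov(p,q) / (s_p · s_q) = -350.69 / (22.33 × 20.70)
  = -350.69 / 462.2310 ≈ -0.7587

-0.7587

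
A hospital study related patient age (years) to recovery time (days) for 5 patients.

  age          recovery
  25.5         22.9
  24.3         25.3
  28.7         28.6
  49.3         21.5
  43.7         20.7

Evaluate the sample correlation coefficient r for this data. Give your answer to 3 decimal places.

-0.667

n = 5, Σx = 171.5, Σy = 119, Σx² = 6404.61, Σy² = 2873.2, Σxy = 3984.1
nΣxy − ΣxΣy = 19920.5 − 20408.5 = -488
nΣx² − (Σx)² = 32023.05 − 29412.25 = 2610.8; nΣy² − (Σy)² = 14366 − 14161 = 205
r = -488 / √(2610.8 × 205) = -488 / 731.5832 ≈ -0.667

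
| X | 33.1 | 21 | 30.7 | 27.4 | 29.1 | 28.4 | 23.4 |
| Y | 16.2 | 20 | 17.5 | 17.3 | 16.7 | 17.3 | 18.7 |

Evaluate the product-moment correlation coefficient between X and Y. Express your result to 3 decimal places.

n = 7, ΣX = 193.1, ΣY = 123.7, ΣX² = 5430.79, ΣY² = 2195.85, ΣXY = 3382.36
nΣXY − ΣXΣY = 23676.52 − 23886.47 = -209.95
nΣX² − (ΣX)² = 38015.53 − 37287.61 = 727.92; nΣY² − (ΣY)² = 15370.95 − 15301.69 = 69.26
r = -209.95 / √(727.92 × 69.26) = -209.95 / 224.5345 ≈ -0.935

-0.935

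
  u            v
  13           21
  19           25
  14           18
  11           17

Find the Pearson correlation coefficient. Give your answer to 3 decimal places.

n = 4, Σu = 57, Σv = 81, Σu² = 847, Σv² = 1679, Σuv = 1187
nΣuv − ΣuΣv = 4748 − 4617 = 131
nΣu² − (Σu)² = 3388 − 3249 = 139; nΣv² − (Σv)² = 6716 − 6561 = 155
r = 131 / √(139 × 155) = 131 / 146.7822 ≈ 0.892

0.892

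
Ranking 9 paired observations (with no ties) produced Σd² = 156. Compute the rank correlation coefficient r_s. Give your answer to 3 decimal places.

ρ = 1 − 6Σd² / [n(n²−1)] = 1 − 6×156 / (9×80)
  = 1 − 936/720 = 1 − 1.3000 ≈ -0.300

-0.300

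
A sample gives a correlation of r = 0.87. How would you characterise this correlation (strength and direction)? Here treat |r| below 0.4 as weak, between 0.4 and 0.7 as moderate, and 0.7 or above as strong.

r = 0.87 > 0 so the relationship is positive.
|r| = 0.87, which falls in the strong range.

strong positive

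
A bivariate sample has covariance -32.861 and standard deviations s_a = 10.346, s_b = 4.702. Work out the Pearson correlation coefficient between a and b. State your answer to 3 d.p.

-0.676

r = Cov(a,b) / (s_a · s_b) = -32.861 / (10.346 × 4.702)
  = -32.861 / 48.6469 ≈ -0.676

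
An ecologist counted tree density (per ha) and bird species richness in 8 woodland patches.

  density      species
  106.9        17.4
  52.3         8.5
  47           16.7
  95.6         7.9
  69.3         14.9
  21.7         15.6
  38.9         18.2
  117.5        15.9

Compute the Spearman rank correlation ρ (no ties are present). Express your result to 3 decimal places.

Rank density: 7, 4, 3, 6, 5, 1, 2, 8
Rank species: 7, 2, 6, 1, 3, 4, 8, 5
d = rank(density) − rank(species): 0, 2, -3, 5, 2, -3, -6, 3; Σd² = 96
ρ = 1 − 6Σd² / [n(n²−1)] = 1 − 6×96 / (8×63) = 1 − 576/504 ≈ -0.143

-0.143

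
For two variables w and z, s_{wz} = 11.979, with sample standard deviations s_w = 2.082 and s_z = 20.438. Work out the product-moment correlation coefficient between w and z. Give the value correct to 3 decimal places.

r = Cov(w,z) / (s_w · s_z) = 11.979 / (2.082 × 20.438)
  = 11.979 / 42.5519 ≈ 0.282

0.282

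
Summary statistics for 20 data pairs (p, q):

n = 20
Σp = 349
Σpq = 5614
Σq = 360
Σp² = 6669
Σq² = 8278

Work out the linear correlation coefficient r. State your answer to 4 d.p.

-0.6547

r = (nΣpq − ΣpΣq) / √[(nΣp² − (Σp)²)(nΣq² − (Σq)²)]
Numerator: 20×5614 − 349×360 = -13360
Denominator: √[(133380 − 121801)(165560 − 129600)] = √[11579 × 35960] = 20405.4120
r = -13360 / 20405.4120 ≈ -0.6547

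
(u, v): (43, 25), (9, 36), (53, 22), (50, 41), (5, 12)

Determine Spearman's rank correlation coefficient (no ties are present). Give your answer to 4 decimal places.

Rank u: 3, 2, 5, 4, 1
Rank v: 3, 4, 2, 5, 1
d = rank(u) − rank(v): 0, -2, 3, -1, 0; Σd² = 14
ρ = 1 − 6Σd² / [n(n²−1)] = 1 − 6×14 / (5×24) = 1 − 84/120 ≈ 0.3000

0.3000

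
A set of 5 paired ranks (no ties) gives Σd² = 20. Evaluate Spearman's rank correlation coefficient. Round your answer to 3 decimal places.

0.000

ρ = 1 − 6Σd² / [n(n²−1)] = 1 − 6×20 / (5×24)
  = 1 − 120/120 = 1 − 1.0000 ≈ 0.000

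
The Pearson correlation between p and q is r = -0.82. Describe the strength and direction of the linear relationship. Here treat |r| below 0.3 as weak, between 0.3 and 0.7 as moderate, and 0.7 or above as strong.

r = -0.82 < 0 so the relationship is negative.
|r| = 0.82, which falls in the strong range.

strong negative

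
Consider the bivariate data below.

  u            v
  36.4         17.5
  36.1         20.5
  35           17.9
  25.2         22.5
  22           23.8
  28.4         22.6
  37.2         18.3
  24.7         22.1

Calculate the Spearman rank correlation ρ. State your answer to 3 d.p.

-0.786

Rank u: 7, 6, 5, 3, 1, 4, 8, 2
Rank v: 1, 4, 2, 6, 8, 7, 3, 5
d = rank(u) − rank(v): 6, 2, 3, -3, -7, -3, 5, -3; Σd² = 150
ρ = 1 − 6Σd² / [n(n²−1)] = 1 − 6×150 / (8×63) = 1 − 900/504 ≈ -0.786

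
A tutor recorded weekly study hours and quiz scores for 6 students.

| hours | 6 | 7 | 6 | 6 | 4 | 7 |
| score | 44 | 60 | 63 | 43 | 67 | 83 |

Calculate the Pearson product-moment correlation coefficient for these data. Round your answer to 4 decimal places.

n = 6, Σx = 36, Σy = 360, Σx² = 222, Σy² = 22732, Σxy = 2169
nΣxy − ΣxΣy = 13014 − 12960 = 54
nΣx² − (Σx)² = 1332 − 1296 = 36; nΣy² − (Σy)² = 136392 − 129600 = 6792
r = 54 / √(36 × 6792) = 54 / 494.4815 ≈ 0.1092

0.1092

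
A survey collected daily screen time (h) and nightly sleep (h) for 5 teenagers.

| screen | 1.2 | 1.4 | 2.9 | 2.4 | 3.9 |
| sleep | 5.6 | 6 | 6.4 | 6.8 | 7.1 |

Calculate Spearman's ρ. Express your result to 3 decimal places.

Rank screen: 1, 2, 4, 3, 5
Rank sleep: 1, 2, 3, 4, 5
d = rank(screen) − rank(sleep): 0, 0, 1, -1, 0; Σd² = 2
ρ = 1 − 6Σd² / [n(n²−1)] = 1 − 6×2 / (5×24) = 1 − 12/120 ≈ 0.900

0.900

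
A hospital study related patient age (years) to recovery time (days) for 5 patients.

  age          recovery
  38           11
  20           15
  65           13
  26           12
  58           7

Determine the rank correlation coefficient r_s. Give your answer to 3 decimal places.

-0.400

Rank age: 3, 1, 5, 2, 4
Rank recovery: 2, 5, 4, 3, 1
d = rank(age) − rank(recovery): 1, -4, 1, -1, 3; Σd² = 28
ρ = 1 − 6Σd² / [n(n²−1)] = 1 − 6×28 / (5×24) = 1 − 168/120 ≈ -0.400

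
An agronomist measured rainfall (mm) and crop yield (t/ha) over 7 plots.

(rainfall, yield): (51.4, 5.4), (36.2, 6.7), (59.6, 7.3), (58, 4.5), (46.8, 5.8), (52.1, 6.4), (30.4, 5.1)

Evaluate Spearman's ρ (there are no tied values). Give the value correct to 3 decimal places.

0.214

Rank rainfall: 4, 2, 7, 6, 3, 5, 1
Rank yield: 3, 6, 7, 1, 4, 5, 2
d = rank(rainfall) − rank(yield): 1, -4, 0, 5, -1, 0, -1; Σd² = 44
ρ = 1 − 6Σd² / [n(n²−1)] = 1 − 6×44 / (7×48) = 1 − 264/336 ≈ 0.214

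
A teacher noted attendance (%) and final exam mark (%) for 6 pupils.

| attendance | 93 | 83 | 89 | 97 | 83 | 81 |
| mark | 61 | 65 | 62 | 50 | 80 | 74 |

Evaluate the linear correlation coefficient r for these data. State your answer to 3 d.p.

-0.875

n = 6, Σx = 526, Σy = 392, Σx² = 46318, Σy² = 26166, Σxy = 34070
nΣxy − ΣxΣy = 204420 − 206192 = -1772
nΣx² − (Σx)² = 277908 − 276676 = 1232; nΣy² − (Σy)² = 156996 − 153664 = 3332
r = -1772 / √(1232 × 3332) = -1772 / 2026.0859 ≈ -0.875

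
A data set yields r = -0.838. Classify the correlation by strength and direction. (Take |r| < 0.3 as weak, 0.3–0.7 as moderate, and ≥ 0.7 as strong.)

r = -0.838 < 0 so the relationship is negative.
|r| = 0.838, which falls in the strong range.

strong negative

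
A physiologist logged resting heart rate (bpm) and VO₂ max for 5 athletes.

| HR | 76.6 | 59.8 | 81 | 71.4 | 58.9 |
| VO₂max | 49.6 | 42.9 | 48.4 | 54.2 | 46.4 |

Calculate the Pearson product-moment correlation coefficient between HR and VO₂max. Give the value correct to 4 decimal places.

0.5706

n = 5, Σx = 347.7, Σy = 241.5, Σx² = 24571.77, Σy² = 11733.73, Σxy = 16888.02
nΣxy − ΣxΣy = 84440.1 − 83969.55 = 470.55
nΣx² − (Σx)² = 122858.85 − 120895.29 = 1963.56; nΣy² − (Σy)² = 58668.65 − 58322.25 = 346.4
r = 470.55 / √(1963.56 × 346.4) = 470.55 / 824.7286 ≈ 0.5706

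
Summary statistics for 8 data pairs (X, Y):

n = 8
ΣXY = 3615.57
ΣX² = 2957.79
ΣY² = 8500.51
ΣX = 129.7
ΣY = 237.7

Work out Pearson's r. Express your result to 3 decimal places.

r = (nΣXY − ΣXΣY) / √[(nΣX² − (ΣX)²)(nΣY² − (ΣY)²)]
Numerator: 8×3615.57 − 129.7×237.7 = -1905.13
Denominator: √[(23662.32 − 16822.09)(68004.08 − 56501.29)] = √[6840.23 × 11502.79] = 8870.2722
r = -1905.13 / 8870.2722 ≈ -0.215

-0.215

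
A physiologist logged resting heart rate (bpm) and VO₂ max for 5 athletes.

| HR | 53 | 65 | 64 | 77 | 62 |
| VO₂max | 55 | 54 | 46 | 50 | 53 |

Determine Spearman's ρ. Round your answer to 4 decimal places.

-0.5000

Rank HR: 1, 4, 3, 5, 2
Rank VO₂max: 5, 4, 1, 2, 3
d = rank(HR) − rank(VO₂max): -4, 0, 2, 3, -1; Σd² = 30
ρ = 1 − 6Σd² / [n(n²−1)] = 1 − 6×30 / (5×24) = 1 − 180/120 ≈ -0.5000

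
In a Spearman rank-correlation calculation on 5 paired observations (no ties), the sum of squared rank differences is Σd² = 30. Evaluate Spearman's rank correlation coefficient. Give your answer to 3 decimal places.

ρ = 1 − 6Σd² / [n(n²−1)] = 1 − 6×30 / (5×24)
  = 1 − 180/120 = 1 − 1.5000 ≈ -0.500

-0.500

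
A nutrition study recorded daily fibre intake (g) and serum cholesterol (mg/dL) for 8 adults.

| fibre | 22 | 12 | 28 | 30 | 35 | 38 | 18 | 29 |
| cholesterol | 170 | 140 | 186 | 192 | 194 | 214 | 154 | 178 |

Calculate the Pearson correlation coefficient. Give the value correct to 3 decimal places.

n = 8, Σx = 212, Σy = 1428, Σx² = 6146, Σy² = 258792, Σxy = 39244
nΣxy − ΣxΣy = 313952 − 302736 = 11216
nΣx² − (Σx)² = 49168 − 44944 = 4224; nΣy² − (Σy)² = 2070336 − 2039184 = 31152
r = 11216 / √(4224 × 31152) = 11216 / 11471.0962 ≈ 0.978

0.978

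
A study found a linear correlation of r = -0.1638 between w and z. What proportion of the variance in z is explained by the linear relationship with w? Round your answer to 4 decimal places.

r² = (-0.1638)² = 0.0268

0.0268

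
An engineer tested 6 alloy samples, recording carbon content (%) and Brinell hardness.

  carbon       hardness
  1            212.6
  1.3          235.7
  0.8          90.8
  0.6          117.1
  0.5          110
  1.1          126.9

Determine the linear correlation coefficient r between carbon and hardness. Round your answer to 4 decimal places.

n = 6, Σx = 5.3, Σy = 893.1, Σx² = 5.15, Σy² = 150913.91, Σxy = 856.5
nΣxy − ΣxΣy = 5139 − 4733.43 = 405.57
nΣx² − (Σx)² = 30.9 − 28.09 = 2.81; nΣy² − (Σy)² = 905483.46 − 797627.61 = 107855.85
r = 405.57 / √(2.81 × 107855.85) = 405.57 / 550.5224 ≈ 0.7367

0.7367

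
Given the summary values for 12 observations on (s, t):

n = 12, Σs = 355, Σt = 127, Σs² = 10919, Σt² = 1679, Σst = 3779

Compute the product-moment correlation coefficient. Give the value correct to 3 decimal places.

r = (nΣst − ΣsΣt) / √[(nΣs² − (Σs)²)(nΣt² − (Σt)²)]
Numerator: 12×3779 − 355×127 = 263
Denominator: √[(131028 − 126025)(20148 − 16129)] = √[5003 × 4019] = 4484.0893
r = 263 / 4484.0893 ≈ 0.059

0.059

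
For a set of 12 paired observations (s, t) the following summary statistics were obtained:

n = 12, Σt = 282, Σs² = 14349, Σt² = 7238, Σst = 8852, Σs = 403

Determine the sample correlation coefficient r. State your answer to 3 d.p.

r = (nΣst − ΣsΣt) / √[(nΣs² − (Σs)²)(nΣt² − (Σt)²)]
Numerator: 12×8852 − 403×282 = -7422
Denominator: √[(172188 − 162409)(86856 − 79524)] = √[9779 × 7332] = 8467.5633
r = -7422 / 8467.5633 ≈ -0.877

-0.877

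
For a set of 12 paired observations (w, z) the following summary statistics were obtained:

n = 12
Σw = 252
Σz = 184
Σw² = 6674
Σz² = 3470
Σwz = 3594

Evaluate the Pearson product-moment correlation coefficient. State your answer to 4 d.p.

r = (nΣwz − ΣwΣz) / √[(nΣw² − (Σw)²)(nΣz² − (Σz)²)]
Numerator: 12×3594 − 252×184 = -3240
Denominator: √[(80088 − 63504)(41640 − 33856)] = √[16584 × 7784] = 11361.7717
r = -3240 / 11361.7717 ≈ -0.2852

-0.2852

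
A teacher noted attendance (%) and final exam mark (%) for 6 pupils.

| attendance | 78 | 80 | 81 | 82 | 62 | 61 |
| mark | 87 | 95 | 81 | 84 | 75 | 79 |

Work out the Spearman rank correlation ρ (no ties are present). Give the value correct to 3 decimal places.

0.486

Rank attendance: 3, 4, 5, 6, 2, 1
Rank mark: 5, 6, 3, 4, 1, 2
d = rank(attendance) − rank(mark): -2, -2, 2, 2, 1, -1; Σd² = 18
ρ = 1 − 6Σd² / [n(n²−1)] = 1 − 6×18 / (6×35) = 1 − 108/210 ≈ 0.486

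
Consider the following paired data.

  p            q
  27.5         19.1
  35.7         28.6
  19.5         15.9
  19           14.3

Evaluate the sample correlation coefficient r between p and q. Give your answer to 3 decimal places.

0.974

n = 4, Σp = 101.7, Σq = 77.9, Σp² = 2771.99, Σq² = 1640.07, Σpq = 2128.02
nΣpq − ΣpΣq = 8512.08 − 7922.43 = 589.65
nΣp² − (Σp)² = 11087.96 − 10342.89 = 745.07; nΣq² − (Σq)² = 6560.28 − 6068.41 = 491.87
r = 589.65 / √(745.07 × 491.87) = 589.65 / 605.3739 ≈ 0.974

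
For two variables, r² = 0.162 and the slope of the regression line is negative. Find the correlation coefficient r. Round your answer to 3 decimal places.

|r| = √0.162 = 0.402
The association is negative, so r = −0.402.

-0.402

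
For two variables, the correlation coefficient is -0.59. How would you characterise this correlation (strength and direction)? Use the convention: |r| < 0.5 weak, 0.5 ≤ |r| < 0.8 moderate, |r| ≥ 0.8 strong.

r = -0.59 < 0 so the relationship is negative.
|r| = 0.59, which falls in the moderate range.

moderate negative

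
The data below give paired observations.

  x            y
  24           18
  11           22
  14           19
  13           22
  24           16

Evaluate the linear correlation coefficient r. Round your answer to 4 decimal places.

n = 5, Σx = 86, Σy = 97, Σx² = 1638, Σy² = 1909, Σxy = 1610
nΣxy − ΣxΣy = 8050 − 8342 = -292
nΣx² − (Σx)² = 8190 − 7396 = 794; nΣy² − (Σy)² = 9545 − 9409 = 136
r = -292 / √(794 × 136) = -292 / 328.6092 ≈ -0.8886

-0.8886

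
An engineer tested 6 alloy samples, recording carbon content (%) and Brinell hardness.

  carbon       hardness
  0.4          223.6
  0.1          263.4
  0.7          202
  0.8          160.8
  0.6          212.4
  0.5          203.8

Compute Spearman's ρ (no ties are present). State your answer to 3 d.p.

-0.943

Rank carbon: 2, 1, 5, 6, 4, 3
Rank hardness: 5, 6, 2, 1, 4, 3
d = rank(carbon) − rank(hardness): -3, -5, 3, 5, 0, 0; Σd² = 68
ρ = 1 − 6Σd² / [n(n²−1)] = 1 − 6×68 / (6×35) = 1 − 408/210 ≈ -0.943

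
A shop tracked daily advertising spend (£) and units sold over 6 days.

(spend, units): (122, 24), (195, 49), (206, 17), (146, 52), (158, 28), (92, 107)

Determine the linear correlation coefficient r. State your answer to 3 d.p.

n = 6, Σx = 919, Σy = 277, Σx² = 150089, Σy² = 18203, Σxy = 37845
nΣxy − ΣxΣy = 227070 − 254563 = -27493
nΣx² − (Σx)² = 900534 − 844561 = 55973; nΣy² − (Σy)² = 109218 − 76729 = 32489
r = -27493 / √(55973 × 32489) = -27493 / 42643.9538 ≈ -0.645

-0.645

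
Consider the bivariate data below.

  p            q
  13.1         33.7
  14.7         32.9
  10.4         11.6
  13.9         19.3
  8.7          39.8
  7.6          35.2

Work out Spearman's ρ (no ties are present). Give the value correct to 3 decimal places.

-0.543

Rank p: 4, 6, 3, 5, 2, 1
Rank q: 4, 3, 1, 2, 6, 5
d = rank(p) − rank(q): 0, 3, 2, 3, -4, -4; Σd² = 54
ρ = 1 − 6Σd² / [n(n²−1)] = 1 − 6×54 / (6×35) = 1 − 324/210 ≈ -0.543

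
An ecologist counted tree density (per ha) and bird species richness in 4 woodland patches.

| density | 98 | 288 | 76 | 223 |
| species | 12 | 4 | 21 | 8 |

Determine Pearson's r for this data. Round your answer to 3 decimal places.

-0.904

n = 4, Σx = 685, Σy = 45, Σx² = 148053, Σy² = 665, Σxy = 5708
nΣxy − ΣxΣy = 22832 − 30825 = -7993
nΣx² − (Σx)² = 592212 − 469225 = 122987; nΣy² − (Σy)² = 2660 − 2025 = 635
r = -7993 / √(122987 × 635) = -7993 / 8837.2363 ≈ -0.904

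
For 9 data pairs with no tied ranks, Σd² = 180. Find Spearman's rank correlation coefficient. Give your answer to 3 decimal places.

-0.500

ρ = 1 − 6Σd² / [n(n²−1)] = 1 − 6×180 / (9×80)
  = 1 − 1080/720 = 1 − 1.5000 ≈ -0.500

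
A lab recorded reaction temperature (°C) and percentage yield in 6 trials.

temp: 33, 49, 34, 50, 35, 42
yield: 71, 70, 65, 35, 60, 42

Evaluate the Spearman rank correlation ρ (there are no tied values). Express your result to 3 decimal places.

-0.657

Rank temp: 1, 5, 2, 6, 3, 4
Rank yield: 6, 5, 4, 1, 3, 2
d = rank(temp) − rank(yield): -5, 0, -2, 5, 0, 2; Σd² = 58
ρ = 1 − 6Σd² / [n(n²−1)] = 1 − 6×58 / (6×35) = 1 − 348/210 ≈ -0.657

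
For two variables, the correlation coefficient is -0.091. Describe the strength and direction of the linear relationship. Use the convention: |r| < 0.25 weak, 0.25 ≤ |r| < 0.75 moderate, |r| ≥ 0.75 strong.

weak negative

r = -0.091 < 0 so the relationship is negative.
|r| = 0.091, which falls in the weak range.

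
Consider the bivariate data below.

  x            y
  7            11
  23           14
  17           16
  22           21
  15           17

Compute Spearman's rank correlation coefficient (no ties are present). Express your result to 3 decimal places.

0.300

Rank x: 1, 5, 3, 4, 2
Rank y: 1, 2, 3, 5, 4
d = rank(x) − rank(y): 0, 3, 0, -1, -2; Σd² = 14
ρ = 1 − 6Σd² / [n(n²−1)] = 1 − 6×14 / (5×24) = 1 − 84/120 ≈ 0.300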